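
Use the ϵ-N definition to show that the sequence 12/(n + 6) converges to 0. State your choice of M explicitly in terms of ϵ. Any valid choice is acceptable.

M = 12/ϵ

Let ϵ > 0 be given. For n ≥ 1, |12/(n + 6) − 0| = 12/(n + 6) ≤ 12/n.
We need 12/n < ϵ, i.e. n > 12/ϵ.
Take M = 12/ϵ. If n > M then |12/(n + 6)| ≤ 12/n < ϵ.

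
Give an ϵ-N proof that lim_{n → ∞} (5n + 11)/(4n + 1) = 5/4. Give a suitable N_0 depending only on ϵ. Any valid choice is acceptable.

Suppose ϵ > 0. For n ≥ 1, |(5n + 11)/(4n + 1) − (5/4)| = |39|/(4(4n + 1)) = 39/(4(4n + 1)).
Since 4n + 1 ≥ 4n for n ≥ 1, this is ≤ 39/(4·4n) = (39/16)/n.
So |(5n + 11)/(4n + 1) − (5/4)| < ϵ whenever n > (39/16)/ϵ.
Take N_0 = (39/16)/ϵ. If n > N_0 then |(5n + 11)/(4n + 1) − (5/4)| ≤ (39/16)/n < ϵ.

N_0 = (39/16)/ϵ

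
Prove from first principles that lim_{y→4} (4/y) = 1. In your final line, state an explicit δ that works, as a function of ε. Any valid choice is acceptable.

δ = min(2, 2ε)

Fix ε > 0. We seek δ > 0 such that 0 < |y − 4| < δ implies |4/y − 1| < ε.
|4/y − 1| = 4·|4 − y|/(4·|y|) = 4|y − 4|/(4|y|).
Require δ ≤ 2 so that |y| > 4 − 2 = 2, hence 4|y| > 8.
Then |4/y − 1| < 4|y − 4|/8, which is < ε when |y − 4| < 2ε.
Take δ = min(2, 2ε). Then 0 < |y − 4| < δ gives both |y − 4| < 2 and |y − 4| < 2ε, so |4/y − 1| < ε.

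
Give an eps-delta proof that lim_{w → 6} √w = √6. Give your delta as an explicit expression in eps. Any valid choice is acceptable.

Let eps > 0 be given. We want delta > 0 such that 0 < |w − 6| < delta implies |√w − √6| < eps.
Multiplying by the conjugate, |√w − √6| = |w − 6|/(√w + √6).
Restrict delta ≤ 6 so that |w − 6| < 6 forces w > 0, and then √w + √6 > √6.
Hence |√w − √6| < |w − 6|/√6, which is < eps once |w − 6| < √6·eps.
Take delta = min(6, √6·eps). If 0 < |w − 6| < delta then w > 0 and |√w − √6| < |w − 6|/√6 < eps.

delta = min(6, √6·eps)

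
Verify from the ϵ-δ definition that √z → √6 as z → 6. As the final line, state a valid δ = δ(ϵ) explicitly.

δ = min(6, √6·ϵ)

Fix ϵ > 0. We want δ > 0 such that 0 < |z − 6| < δ implies |√z − √6| < ϵ.
Rationalise: √z − √6 = (z − 6)/(√z + √6), so |√z − √6| = |z − 6|/(√z + √6).
Restrict δ ≤ 6 so that |z − 6| < 6 forces z > 0, and then √z + √6 > √6.
Hence |√z − √6| < |z − 6|/√6, which is < ϵ once |z − 6| < √6·ϵ.
Take δ = min(6, √6·ϵ). If 0 < |z − 6| < δ then z > 0 and |√z − √6| < |z − 6|/√6 < ϵ.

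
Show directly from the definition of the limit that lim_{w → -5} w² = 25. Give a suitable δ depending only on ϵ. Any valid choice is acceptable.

δ = min(1, ϵ/11)

Fix ϵ > 0. We seek δ > 0 with 0 < |w + 5| < δ ⇒ |w² − 25| < ϵ.
Factor: w² − 25 = (w + 5)(w - 5), so |w² − 25| = |w + 5|·|w - 5|.
Restrict δ ≤ 1. Then |w + 5| < 1 gives |w| < 6, so by the triangle inequality |w - 5| ≤ 6 + 5 = 11.
Hence |w² − 25| ≤ 11|w + 5|, which is < ϵ once |w + 5| < ϵ/11.
Take δ = min(1, ϵ/11). If 0 < |w + 5| < δ then both bounds hold and |w² − 25| ≤ 11|w + 5| < 11·(ϵ/11) = ϵ.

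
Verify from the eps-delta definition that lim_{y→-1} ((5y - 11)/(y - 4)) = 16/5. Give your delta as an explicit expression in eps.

Suppose eps > 0. We want delta > 0 with 0 < |y + 1| < delta ⇒ |(5y - 11)/(y - 4) − (16/5)| < eps.
Combining over a common denominator, (5y - 11)/(y - 4) − (16/5) = [(5y - 11)·(-5) − (-16)·(y - 4)] / [(-5)·(y - 4)] = -9(y + 1) / ((-5)(y - 4)).
So |(5y - 11)/(y - 4) − (16/5)| = 9|y + 1| / (5·|y − 4|).
Require delta ≤ 5/2, so |y − 4| ≥ |-5| − |y + 1| > 5 − 5/2 = 5/2.
Hence |(5y - 11)/(y - 4) − (16/5)| < 9|y + 1|/(5·(5/2)) = (18/25)|y + 1|, which is < eps once |y + 1| < (25/18)eps.
Take delta = min(5/2, (25/18)eps). Then 0 < |y + 1| < delta forces both bounds, so |(5y - 11)/(y - 4) − (16/5)| < eps.

delta = min(5/2, (25/18)eps)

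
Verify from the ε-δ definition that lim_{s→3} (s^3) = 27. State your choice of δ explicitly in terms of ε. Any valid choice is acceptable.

Let ε > 0 be given. We seek δ > 0 with 0 < |s − 3| < δ ⇒ |s^3 − 27| < ε.
Factor: s^3 − 27 = (s − 3)(s^2 + 3s + 9), so |s^3 − 27| = |s − 3|·|s^2 + 3s + 9|.
Restrict δ ≤ 1. Then |s − 3| < 1 gives |s| < 4, so by the triangle inequality |s^2 + 3s + 9| ≤ 4^2 + 3·4 + 9 = 37.
Hence |s^3 − 27| ≤ 37|s − 3|, which is < ε once |s − 3| < ε/37.
Take δ = min(1, ε/37). If 0 < |s − 3| < δ then both bounds hold and |s^3 − 27| ≤ 37|s − 3| < 37·(ε/37) = ε.

δ = min(1, ε/37)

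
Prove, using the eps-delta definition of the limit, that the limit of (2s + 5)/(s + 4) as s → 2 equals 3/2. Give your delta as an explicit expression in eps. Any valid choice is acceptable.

delta = min(3, 6eps)

Suppose eps > 0. We want delta > 0 with 0 < |s − 2| < delta ⇒ |(2s + 5)/(s + 4) − (3/2)| < eps.
Combining over a common denominator, (2s + 5)/(s + 4) − (3/2) = [(2s + 5)·6 − 9·(s + 4)] / [6·(s + 4)] = 3(s − 2) / (6(s + 4)).
So |(2s + 5)/(s + 4) − (3/2)| = 3|s − 2| / (6·|s + 4|).
Restrict delta ≤ 3. Then |s − 2| < 3 gives |s + 4| = |(s − 2) + 6| ≥ 6 − 3 = 3.
Hence |(2s + 5)/(s + 4) − (3/2)| < 3|s − 2|/(6·3) = (1/6)|s − 2|, which is < eps once |s − 2| < 6eps.
Take delta = min(3, 6eps). Then 0 < |s − 2| < delta forces both bounds, so |(2s + 5)/(s + 4) − (3/2)| < eps.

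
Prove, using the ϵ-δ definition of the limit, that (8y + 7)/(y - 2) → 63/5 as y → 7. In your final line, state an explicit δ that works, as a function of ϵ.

Let ϵ > 0 be given. We want δ > 0 with 0 < |y − 7| < δ ⇒ |(8y + 7)/(y - 2) − (63/5)| < ϵ.
Combining over a common denominator, (8y + 7)/(y - 2) − (63/5) = [(8y + 7)·5 − 63·(y - 2)] / [5·(y - 2)] = -23(y − 7) / (5(y - 2)).
So |(8y + 7)/(y - 2) − (63/5)| = 23|y − 7| / (5·|y − 2|).
Restrict δ ≤ 5/2. Then |y − 7| < 5/2 gives |y − 2| = |(y − 7) + 5| ≥ 5 − 5/2 = 5/2.
Hence |(8y + 7)/(y - 2) − (63/5)| < 23|y − 7|/(5·(5/2)) = (46/25)|y − 7|, which is < ϵ once |y − 7| < (25/46)ϵ.
Take δ = min(5/2, (25/46)ϵ). Then 0 < |y − 7| < δ forces both bounds, so |(8y + 7)/(y - 2) − (63/5)| < ϵ.

δ = min(5/2, (25/46)ϵ)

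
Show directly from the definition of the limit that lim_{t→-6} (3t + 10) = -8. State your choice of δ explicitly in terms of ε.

Suppose ε > 0. We need δ > 0 so that 0 < |t + 6| < δ implies |(3t + 10) + 8| < ε.
|(3t + 10) + 8| = |3t + 18| = 3|t + 6|.
Thus it suffices that |t + 6| < ε/3.
Choosing δ = ε/3 gives |(3t + 10) + 8| = 3|t + 6| < ε whenever |t + 6| < δ.

δ = ε/3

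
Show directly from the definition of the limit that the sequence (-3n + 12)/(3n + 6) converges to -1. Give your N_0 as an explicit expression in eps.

Let eps > 0. For n ≥ 1, |(-3n + 12)/(3n + 6) + 1| = |54|/(3(3n + 6)) = 54/(3(3n + 6)).
Since 3n + 6 ≥ 3n for n ≥ 1, this is ≤ 54/(3·3n) = 6/n.
So |(-3n + 12)/(3n + 6) + 1| < eps whenever n > 6/eps.
Take N_0 = 6/eps. If n > N_0 then |(-3n + 12)/(3n + 6) + 1| ≤ 6/n < eps.

N_0 = 6/eps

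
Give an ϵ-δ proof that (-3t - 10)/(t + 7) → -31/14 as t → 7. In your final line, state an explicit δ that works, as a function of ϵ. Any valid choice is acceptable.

δ = min(7, (98/11)ϵ)

Fix ϵ > 0. We want δ > 0 with 0 < |t − 7| < δ ⇒ |(-3t - 10)/(t + 7) + 31/14| < ϵ.
Combining over a common denominator, (-3t - 10)/(t + 7) + 31/14 = [(-3t - 10)·14 − (-31)·(t + 7)] / [14·(t + 7)] = -11(t − 7) / (14(t + 7)).
So |(-3t - 10)/(t + 7) + 31/14| = 11|t − 7| / (14·|t + 7|).
Require δ ≤ 7, so |t + 7| ≥ |14| − |t − 7| > 14 − 7 = 7.
Hence |(-3t - 10)/(t + 7) + 31/14| < 11|t − 7|/(14·7) = (11/98)|t − 7|, which is < ϵ once |t − 7| < (98/11)ϵ.
Take δ = min(7, (98/11)ϵ). Then 0 < |t − 7| < δ forces both bounds, so |(-3t - 10)/(t + 7) + 31/14| < ϵ.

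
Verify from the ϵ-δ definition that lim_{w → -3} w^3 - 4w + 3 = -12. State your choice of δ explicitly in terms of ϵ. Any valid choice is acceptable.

Let ϵ > 0 be given. We want δ > 0 such that 0 < |w + 3| < δ implies |(w^3 - 4w + 3) + 12| < ϵ.
(w^3 - 4w + 3) + 12 = w^3 - 4w + 15 = (w + 3)(w^2 - 3w + 5).
So |(w^3 - 4w + 3) + 12| = |w + 3|·|w^2 - 3w + 5|.
Require δ ≤ 2. Then |w + 3| < 2 gives |w| < 5, and by the triangle inequality |w^2 - 3w + 5| ≤ 5^2 + 3·5 + 5 = 45.
Hence |(w^3 - 4w + 3) + 12| ≤ 45|w + 3| < ϵ provided |w + 3| < ϵ/45.
Take δ = min(2, ϵ/45). Then 0 < |w + 3| < δ gives both |w + 3| < 2 and |w + 3| < ϵ/45, so |(w^3 - 4w + 3) + 12| < ϵ.

δ = min(2, ϵ/45)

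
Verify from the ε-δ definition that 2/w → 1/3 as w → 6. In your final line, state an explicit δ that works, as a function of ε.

Let ε > 0. We seek δ > 0 such that 0 < |w − 6| < δ implies |2/w − (1/3)| < ε.
|2/w − (1/3)| = 2·|6 − w|/(6·|w|) = 2|w − 6|/(6|w|).
Require δ ≤ 3 so that |w| > 6 − 3 = 3, hence 6|w| > 18.
Then |2/w − (1/3)| < 2|w − 6|/18, which is < ε when |w − 6| < 9ε.
Take δ = min(3, 9ε). Then 0 < |w − 6| < δ gives both |w − 6| < 3 and |w − 6| < 9ε, so |2/w − (1/3)| < ε.

δ = min(3, 9ε)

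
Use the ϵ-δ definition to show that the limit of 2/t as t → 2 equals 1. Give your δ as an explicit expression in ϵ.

δ = min(1, ϵ)

Suppose ϵ > 0. We seek δ > 0 such that 0 < |t − 2| < δ implies |2/t − 1| < ϵ.
|2/t − 1| = 2·|2 − t|/(2·|t|) = 2|t − 2|/(2|t|).
Require δ ≤ 1 so that |t| > 2 − 1 = 1, hence 2|t| > 2.
Then |2/t − 1| < 2|t − 2|/2, which is < ϵ when |t − 2| < ϵ.
Take δ = min(1, ϵ). Then 0 < |t − 2| < δ gives both |t − 2| < 1 and |t − 2| < ϵ, so |2/t − 1| < ϵ.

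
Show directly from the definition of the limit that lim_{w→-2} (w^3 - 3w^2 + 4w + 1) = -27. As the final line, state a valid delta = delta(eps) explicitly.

delta = min(1, eps/38)

Let eps > 0 be given. We want delta > 0 such that 0 < |w + 2| < delta implies |(w^3 - 3w^2 + 4w + 1) + 27| < eps.
(w^3 - 3w^2 + 4w + 1) + 27 = w^3 - 3w^2 + 4w + 28 = (w + 2)(w^2 - 5w + 14).
So |(w^3 - 3w^2 + 4w + 1) + 27| = |w + 2|·|w^2 - 5w + 14|.
Require delta ≤ 1. Then |w + 2| < 1 gives |w| < 3, and by the triangle inequality |w^2 - 5w + 14| ≤ 3^2 + 5·3 + 14 = 38.
Hence |(w^3 - 3w^2 + 4w + 1) + 27| ≤ 38|w + 2| < eps provided |w + 2| < eps/38.
Take delta = min(1, eps/38). Then 0 < |w + 2| < delta gives both |w + 2| < 1 and |w + 2| < eps/38, so |(w^3 - 3w^2 + 4w + 1) + 27| < eps.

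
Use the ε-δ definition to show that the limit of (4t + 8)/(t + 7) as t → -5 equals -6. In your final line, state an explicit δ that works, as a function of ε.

δ = min(1, (1/10)ε)

Suppose ε > 0. We want δ > 0 with 0 < |t + 5| < δ ⇒ |(4t + 8)/(t + 7) + 6| < ε.
Combining over a common denominator, (4t + 8)/(t + 7) + 6 = [(4t + 8)·2 − (-12)·(t + 7)] / [2·(t + 7)] = 20(t + 5) / (2(t + 7)).
So |(4t + 8)/(t + 7) + 6| = 20|t + 5| / (2·|t + 7|).
Restrict δ ≤ 1. Then |t + 5| < 1 gives |t + 7| = |(t + 5) + 2| ≥ 2 − 1 = 1.
Hence |(4t + 8)/(t + 7) + 6| < 20|t + 5|/(2·1) = 10|t + 5|, which is < ε once |t + 5| < (1/10)ε.
Take δ = min(1, (1/10)ε). Then 0 < |t + 5| < δ forces both bounds, so |(4t + 8)/(t + 7) + 6| < ε.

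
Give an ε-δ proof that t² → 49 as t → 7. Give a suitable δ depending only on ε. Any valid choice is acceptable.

Let ε > 0 be given. We seek δ > 0 with 0 < |t − 7| < δ ⇒ |t² − 49| < ε.
Factor: t² − 49 = (t − 7)(t + 7), so |t² − 49| = |t − 7|·|t + 7|.
Restrict δ ≤ 2. Then |t − 7| < 2 gives |t| < 9, so by the triangle inequality |t + 7| ≤ 9 + 7 = 16.
Hence |t² − 49| ≤ 16|t − 7|, which is < ε once |t − 7| < ε/16.
Take δ = min(2, ε/16). If 0 < |t − 7| < δ then both bounds hold and |t² − 49| ≤ 16|t − 7| < 16·(ε/16) = ε.

δ = min(2, ε/16)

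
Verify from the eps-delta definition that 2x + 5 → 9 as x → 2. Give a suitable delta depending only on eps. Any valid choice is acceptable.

Let eps > 0. We need delta > 0 so that 0 < |x − 2| < delta implies |(2x + 5) − 9| < eps.
Since (2x + 5) − 9 = 2(x − 2), we have |(2x + 5) − 9| = 2|x − 2|.
So 2|x − 2| < eps exactly when |x − 2| < eps/2.
Take delta = eps/2. If 0 < |x − 2| < delta then |(2x + 5) − 9| = 2|x − 2| < 2·(eps/2) = eps.

delta = eps/2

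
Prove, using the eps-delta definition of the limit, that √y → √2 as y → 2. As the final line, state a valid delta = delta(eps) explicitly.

Suppose eps > 0. We want delta > 0 such that 0 < |y − 2| < delta implies |√y − √2| < eps.
Multiplying by the conjugate, |√y − √2| = |y − 2|/(√y + √2).
Restrict delta ≤ 2 so that |y − 2| < 2 forces y > 0, and then √y + √2 > √2.
Hence |√y − √2| < |y − 2|/√2, which is < eps once |y − 2| < √2·eps.
Take delta = min(2, √2·eps). If 0 < |y − 2| < delta then y > 0 and |√y − √2| < |y − 2|/√2 < eps.

delta = min(2, √2·eps)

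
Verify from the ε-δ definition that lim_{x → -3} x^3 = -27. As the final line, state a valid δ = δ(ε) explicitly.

Let ε > 0. We seek δ > 0 with 0 < |x + 3| < δ ⇒ |x^3 + 27| < ε.
Factor: x^3 + 27 = (x + 3)(x^2 - 3x + 9), so |x^3 + 27| = |x + 3|·|x^2 - 3x + 9|.
Restrict δ ≤ 2. Then |x + 3| < 2 gives |x| < 5, so by the triangle inequality |x^2 - 3x + 9| ≤ 5^2 + 3·5 + 9 = 49.
Hence |x^3 + 27| ≤ 49|x + 3|, which is < ε once |x + 3| < ε/49.
Take δ = min(2, ε/49). If 0 < |x + 3| < δ then both bounds hold and |x^3 + 27| ≤ 49|x + 3| < 49·(ε/49) = ε.

δ = min(2, ε/49)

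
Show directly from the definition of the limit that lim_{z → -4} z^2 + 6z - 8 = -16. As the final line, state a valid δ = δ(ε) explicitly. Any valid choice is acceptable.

Let ε > 0. We want δ > 0 such that 0 < |z + 4| < δ implies |(z^2 + 6z - 8) + 16| < ε.
(z^2 + 6z - 8) + 16 = z^2 + 6z + 8 = (z + 4)(z + 2).
So |(z^2 + 6z - 8) + 16| = |z + 4|·|z + 2|.
Require δ ≤ 2. Then |z + 4| < 2 gives |z| < 6, and by the triangle inequality |z + 2| ≤ 6 + 2 = 8.
Hence |(z^2 + 6z - 8) + 16| ≤ 8|z + 4| < ε provided |z + 4| < ε/8.
Choosing δ = min(2, ε/8) ensures both conditions, hence |(z^2 + 6z - 8) + 16| < ε.

δ = min(2, ε/8)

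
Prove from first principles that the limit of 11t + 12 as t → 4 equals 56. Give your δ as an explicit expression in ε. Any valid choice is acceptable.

Let ε > 0. We need δ > 0 so that 0 < |t − 4| < δ implies |(11t + 12) − 56| < ε.
Since (11t + 12) − 56 = 11(t − 4), we have |(11t + 12) − 56| = 11|t − 4|.
So 11|t − 4| < ε exactly when |t − 4| < ε/11.
Take δ = ε/11. If 0 < |t − 4| < δ then |(11t + 12) − 56| = 11|t − 4| < 11·(ε/11) = ε.

δ = ε/11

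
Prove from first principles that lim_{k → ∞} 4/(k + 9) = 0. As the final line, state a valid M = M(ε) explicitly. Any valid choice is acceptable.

Let ε > 0 be given. For k ≥ 1, |4/(k + 9) − 0| = 4/(k + 9) ≤ 4/k.
We need 4/k < ε, i.e. k > 4/ε.
Take M = 4/ε. If k > M then |4/(k + 9)| ≤ 4/k < ε.

M = 4/ε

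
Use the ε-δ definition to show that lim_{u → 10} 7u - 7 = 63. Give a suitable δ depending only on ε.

Fix ε > 0. We need δ > 0 so that 0 < |u − 10| < δ implies |(7u - 7) − 63| < ε.
|(7u - 7) − 63| = |7u - 70| = 7|u − 10|.
Thus it suffices that |u − 10| < ε/7.
Take δ = ε/7. If 0 < |u − 10| < δ then |(7u - 7) − 63| = 7|u − 10| < 7·(ε/7) = ε.

δ = ε/7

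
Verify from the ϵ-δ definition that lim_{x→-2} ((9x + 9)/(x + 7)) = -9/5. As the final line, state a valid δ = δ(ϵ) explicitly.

δ = min(5/2, (25/108)ϵ)

Suppose ϵ > 0. We want δ > 0 with 0 < |x + 2| < δ ⇒ |(9x + 9)/(x + 7) + 9/5| < ϵ.
Combining over a common denominator, (9x + 9)/(x + 7) + 9/5 = [(9x + 9)·5 − (-9)·(x + 7)] / [5·(x + 7)] = 54(x + 2) / (5(x + 7)).
So |(9x + 9)/(x + 7) + 9/5| = 54|x + 2| / (5·|x + 7|).
Require δ ≤ 5/2, so |x + 7| ≥ |5| − |x + 2| > 5 − 5/2 = 5/2.
Hence |(9x + 9)/(x + 7) + 9/5| < 54|x + 2|/(5·(5/2)) = (108/25)|x + 2|, which is < ϵ once |x + 2| < (25/108)ϵ.
Take δ = min(5/2, (25/108)ϵ). Then 0 < |x + 2| < δ forces both bounds, so |(9x + 9)/(x + 7) + 9/5| < ϵ.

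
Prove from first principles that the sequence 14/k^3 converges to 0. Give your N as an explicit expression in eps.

N = (14/eps)^{1/3}

Suppose eps > 0. For k ≥ 1, |14/k^3 − 0| = 14/k^3.
14/k^3 < eps ⇔ k^3 > 14/eps ⇔ k > (14/eps)^{1/3}.
Take N = (14/eps)^{1/3}. Then k > N implies 14/k^3 < eps.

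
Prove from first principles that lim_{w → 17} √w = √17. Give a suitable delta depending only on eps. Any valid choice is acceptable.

Fix eps > 0. We want delta > 0 such that 0 < |w − 17| < delta implies |√w − √17| < eps.
Rationalise: √w − √17 = (w − 17)/(√w + √17), so |√w − √17| = |w − 17|/(√w + √17).
Restrict delta ≤ 17 so that |w − 17| < 17 forces w > 0, and then √w + √17 > √17.
Hence |√w − √17| < |w − 17|/√17, which is < eps once |w − 17| < √17·eps.
Take delta = min(17, √17·eps). If 0 < |w − 17| < delta then w > 0 and |√w − √17| < |w − 17|/√17 < eps.

delta = min(17, √17·eps)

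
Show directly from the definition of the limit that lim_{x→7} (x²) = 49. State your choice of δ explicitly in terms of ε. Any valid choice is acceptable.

δ = min(1, ε/15)

Let ε > 0 be given. We seek δ > 0 with 0 < |x − 7| < δ ⇒ |x² − 49| < ε.
Factor: x² − 49 = (x − 7)(x + 7), so |x² − 49| = |x − 7|·|x + 7|.
Impose δ ≤ 1 so that |x| < 8; then |x + 7| ≤ 15.
Hence |x² − 49| ≤ 15|x − 7|, which is < ε once |x − 7| < ε/15.
Take δ = min(1, ε/15). If 0 < |x − 7| < δ then both bounds hold and |x² − 49| ≤ 15|x − 7| < 15·(ε/15) = ε.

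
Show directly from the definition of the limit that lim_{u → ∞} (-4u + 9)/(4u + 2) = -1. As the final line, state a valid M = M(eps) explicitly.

Let eps > 0 be given. We seek M > 0 such that u > M implies |(-4u + 9)/(4u + 2) + 1| < eps.
(-4u + 9)/(4u + 2) + 1 = (4(-4u + 9) − (-4)(4u + 2)) / (4(4u + 2)) = 44/(4(4u + 2)).
For u > 0 we have 4u + 2 > 4u, so |(-4u + 9)/(4u + 2) + 1| = 44/(4(4u + 2)) < 44/(4·4u) = (11/4)/u.
Thus |(-4u + 9)/(4u + 2) + 1| < eps whenever u > (11/4)/eps.
Take M = (11/4)/eps. If u > M then |(-4u + 9)/(4u + 2) + 1| < (11/4)/u < eps.

M = (11/4)/eps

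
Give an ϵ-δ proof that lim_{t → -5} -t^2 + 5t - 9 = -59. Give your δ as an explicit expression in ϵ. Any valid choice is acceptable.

Fix ϵ > 0. We want δ > 0 such that 0 < |t + 5| < δ implies |(-t^2 + 5t - 9) + 59| < ϵ.
(-t^2 + 5t - 9) + 59 = -t^2 + 5t + 50 = (t + 5)(-t + 10).
So |(-t^2 + 5t - 9) + 59| = |t + 5|·|-t + 10|.
Require δ ≤ 2. Then |t + 5| < 2 gives |t| < 7, and by the triangle inequality |-t + 10| ≤ 7 + 10 = 17.
Hence |(-t^2 + 5t - 9) + 59| ≤ 17|t + 5| < ϵ provided |t + 5| < ϵ/17.
Choosing δ = min(2, ϵ/17) ensures both conditions, hence |(-t^2 + 5t - 9) + 59| < ϵ.

δ = min(2, ϵ/17)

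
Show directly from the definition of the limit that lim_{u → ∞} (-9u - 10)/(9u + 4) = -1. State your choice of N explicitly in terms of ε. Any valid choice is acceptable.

Fix ε > 0. We seek N > 0 such that u > N implies |(-9u - 10)/(9u + 4) + 1| < ε.
(-9u - 10)/(9u + 4) + 1 = (9(-9u - 10) − (-9)(9u + 4)) / (9(9u + 4)) = -54/(9(9u + 4)).
For u > 0 we have 9u + 4 > 9u, so |(-9u - 10)/(9u + 4) + 1| = 54/(9(9u + 4)) < 54/(9·9u) = (2/3)/u.
Thus |(-9u - 10)/(9u + 4) + 1| < ε whenever u > (2/3)/ε.
Take N = (2/3)/ε. If u > N then |(-9u - 10)/(9u + 4) + 1| < (2/3)/u < ε.

N = (2/3)/ε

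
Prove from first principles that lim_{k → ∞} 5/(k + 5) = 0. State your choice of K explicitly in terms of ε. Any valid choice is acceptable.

K = 5/ε

Let ε > 0 be given. For k ≥ 1, |5/(k + 5) − 0| = 5/(k + 5) ≤ 5/k.
We need 5/k < ε, i.e. k > 5/ε.
Take K = 5/ε. If k > K then |5/(k + 5)| ≤ 5/k < ε.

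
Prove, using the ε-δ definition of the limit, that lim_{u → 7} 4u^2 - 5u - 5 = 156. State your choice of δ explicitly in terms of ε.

δ = min(2, ε/59)

Suppose ε > 0. We want δ > 0 such that 0 < |u − 7| < δ implies |(4u^2 - 5u - 5) − 156| < ε.
(4u^2 - 5u - 5) − 156 = 4u^2 - 5u - 161 = (u − 7)(4u + 23).
So |(4u^2 - 5u - 5) − 156| = |u − 7|·|4u + 23|.
Assume first that |u − 7| < 2, so |u| < 9. Then |4u + 23| ≤ 4·9 + 23 = 59.
Hence |(4u^2 - 5u - 5) − 156| ≤ 59|u − 7| < ε provided |u − 7| < ε/59.
Take δ = min(2, ε/59). Then 0 < |u − 7| < δ gives both |u − 7| < 2 and |u − 7| < ε/59, so |(4u^2 - 5u - 5) − 156| < ε.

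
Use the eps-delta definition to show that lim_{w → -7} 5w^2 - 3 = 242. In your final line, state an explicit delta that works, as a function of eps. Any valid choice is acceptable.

delta = min(1, eps/75)

Suppose eps > 0. We want delta > 0 such that 0 < |w + 7| < delta implies |(5w^2 - 3) − 242| < eps.
(5w^2 - 3) − 242 = 5w^2 - 245 = (w + 7)(5w - 35).
So |(5w^2 - 3) − 242| = |w + 7|·|5w - 35|.
Require delta ≤ 1. Then |w + 7| < 1 gives |w| < 8, and by the triangle inequality |5w - 35| ≤ 5·8 + 35 = 75.
Hence |(5w^2 - 3) − 242| ≤ 75|w + 7| < eps provided |w + 7| < eps/75.
Choosing delta = min(1, eps/75) ensures both conditions, hence |(5w^2 - 3) − 242| < eps.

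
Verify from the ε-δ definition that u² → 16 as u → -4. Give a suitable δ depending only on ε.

δ = min(1, ε/9)

Let ε > 0 be given. We seek δ > 0 with 0 < |u + 4| < δ ⇒ |u² − 16| < ε.
Factor: u² − 16 = (u + 4)(u - 4), so |u² − 16| = |u + 4|·|u - 4|.
Impose δ ≤ 1 so that |u| < 5; then |u - 4| ≤ 9.
Hence |u² − 16| ≤ 9|u + 4|, which is < ε once |u + 4| < ε/9.
Take δ = min(1, ε/9). If 0 < |u + 4| < δ then both bounds hold and |u² − 16| ≤ 9|u + 4| < 9·(ε/9) = ε.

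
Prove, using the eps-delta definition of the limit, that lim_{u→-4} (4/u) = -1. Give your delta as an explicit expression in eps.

delta = min(2, 2eps)

Suppose eps > 0. We seek delta > 0 such that 0 < |u + 4| < delta implies |4/u + 1| < eps.
|4/u + 1| = 4·|-4 − u|/(4·|u|) = 4|u + 4|/(4|u|).
Require delta ≤ 2 so that |u| > 4 − 2 = 2, hence 4|u| > 8.
Then |4/u + 1| < 4|u + 4|/8, which is < eps when |u + 4| < 2eps.
Take delta = min(2, 2eps). Then 0 < |u + 4| < delta gives both |u + 4| < 2 and |u + 4| < 2eps, so |4/u + 1| < eps.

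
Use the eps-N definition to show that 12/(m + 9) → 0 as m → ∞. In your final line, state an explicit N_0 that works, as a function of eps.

Fix eps > 0. For m ≥ 1, |12/(m + 9) − 0| = 12/(m + 9) ≤ 12/m.
We need 12/m < eps, i.e. m > 12/eps.
Take N_0 = 12/eps. If m > N_0 then |12/(m + 9)| ≤ 12/m < eps.

N_0 = 12/eps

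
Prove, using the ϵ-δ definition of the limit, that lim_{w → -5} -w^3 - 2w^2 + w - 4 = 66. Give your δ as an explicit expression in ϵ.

δ = min(1, ϵ/68)

Let ϵ > 0. We want δ > 0 such that 0 < |w + 5| < δ implies |(-w^3 - 2w^2 + w - 4) − 66| < ϵ.
(-w^3 - 2w^2 + w - 4) − 66 = -w^3 - 2w^2 + w - 70 = (w + 5)(-w^2 + 3w - 14).
So |(-w^3 - 2w^2 + w - 4) − 66| = |w + 5|·|-w^2 + 3w - 14|.
Assume first that |w + 5| < 1, so |w| < 6. Then |-w^2 + 3w - 14| ≤ 6^2 + 3·6 + 14 = 68.
Hence |(-w^3 - 2w^2 + w - 4) − 66| ≤ 68|w + 5| < ϵ provided |w + 5| < ϵ/68.
Choosing δ = min(1, ϵ/68) ensures both conditions, hence |(-w^3 - 2w^2 + w - 4) − 66| < ϵ.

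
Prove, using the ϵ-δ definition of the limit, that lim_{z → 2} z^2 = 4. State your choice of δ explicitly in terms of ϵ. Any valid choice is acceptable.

δ = min(1, ϵ/5)

Let ϵ > 0 be given. We seek δ > 0 with 0 < |z − 2| < δ ⇒ |z^2 − 4| < ϵ.
Factor: z^2 − 4 = (z − 2)(z + 2), so |z^2 − 4| = |z − 2|·|z + 2|.
Restrict δ ≤ 1. Then |z − 2| < 1 gives |z| < 3, so by the triangle inequality |z + 2| ≤ 3 + 2 = 5.
Hence |z^2 − 4| ≤ 5|z − 2|, which is < ϵ once |z − 2| < ϵ/5.
Take δ = min(1, ϵ/5). If 0 < |z − 2| < δ then both bounds hold and |z^2 − 4| ≤ 5|z − 2| < 5·(ϵ/5) = ϵ.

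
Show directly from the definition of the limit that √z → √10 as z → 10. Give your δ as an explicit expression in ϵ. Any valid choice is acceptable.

δ = min(10, √10·ϵ)

Let ϵ > 0 be given. We want δ > 0 such that 0 < |z − 10| < δ implies |√z − √10| < ϵ.
Multiplying by the conjugate, |√z − √10| = |z − 10|/(√z + √10).
Restrict δ ≤ 10 so that |z − 10| < 10 forces z > 0, and then √z + √10 > √10.
Hence |√z − √10| < |z − 10|/√10, which is < ϵ once |z − 10| < √10·ϵ.
Take δ = min(10, √10·ϵ). If 0 < |z − 10| < δ then z > 0 and |√z − √10| < |z − 10|/√10 < ϵ.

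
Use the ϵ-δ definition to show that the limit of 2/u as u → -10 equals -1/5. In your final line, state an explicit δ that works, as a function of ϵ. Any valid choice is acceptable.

δ = min(5, 25ϵ)

Let ϵ > 0 be given. We seek δ > 0 such that 0 < |u + 10| < δ implies |2/u + 1/5| < ϵ.
|2/u + 1/5| = 2·|-10 − u|/(10·|u|) = 2|u + 10|/(10|u|).
Require δ ≤ 5 so that |u| > 10 − 5 = 5, hence 10|u| > 50.
Then |2/u + 1/5| < 2|u + 10|/50, which is < ϵ when |u + 10| < 25ϵ.
Take δ = min(5, 25ϵ). Then 0 < |u + 10| < δ gives both |u + 10| < 5 and |u + 10| < 25ϵ, so |2/u + 1/5| < ϵ.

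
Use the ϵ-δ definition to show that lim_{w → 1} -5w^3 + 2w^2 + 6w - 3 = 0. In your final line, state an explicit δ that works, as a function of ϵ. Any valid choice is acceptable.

Let ϵ > 0 be given. We want δ > 0 such that 0 < |w − 1| < δ implies |(-5w^3 + 2w^2 + 6w - 3)| < ϵ.
(-5w^3 + 2w^2 + 6w - 3) = -5w^3 + 2w^2 + 6w - 3 = (w − 1)(-5w^2 - 3w + 3).
So |(-5w^3 + 2w^2 + 6w - 3)| = |w − 1|·|-5w^2 - 3w + 3|.
Assume first that |w − 1| < 2, so |w| < 3. Then |-5w^2 - 3w + 3| ≤ 5·3^2 + 3·3 + 3 = 57.
Hence |(-5w^3 + 2w^2 + 6w - 3)| ≤ 57|w − 1| < ϵ provided |w − 1| < ϵ/57.
Take δ = min(2, ϵ/57). Then 0 < |w − 1| < δ gives both |w − 1| < 2 and |w − 1| < ϵ/57, so |(-5w^3 + 2w^2 + 6w - 3)| < ϵ.

δ = min(2, ϵ/57)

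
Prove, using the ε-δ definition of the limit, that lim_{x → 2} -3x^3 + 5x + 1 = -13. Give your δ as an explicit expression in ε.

δ = min(1, ε/52)

Fix ε > 0. We want δ > 0 such that 0 < |x − 2| < δ implies |(-3x^3 + 5x + 1) + 13| < ε.
(-3x^3 + 5x + 1) + 13 = -3x^3 + 5x + 14 = (x − 2)(-3x^2 - 6x - 7).
So |(-3x^3 + 5x + 1) + 13| = |x − 2|·|-3x^2 - 6x - 7|.
Require δ ≤ 1. Then |x − 2| < 1 gives |x| < 3, and by the triangle inequality |-3x^2 - 6x - 7| ≤ 3·3^2 + 6·3 + 7 = 52.
Hence |(-3x^3 + 5x + 1) + 13| ≤ 52|x − 2| < ε provided |x − 2| < ε/52.
Choosing δ = min(1, ε/52) ensures both conditions, hence |(-3x^3 + 5x + 1) + 13| < ε.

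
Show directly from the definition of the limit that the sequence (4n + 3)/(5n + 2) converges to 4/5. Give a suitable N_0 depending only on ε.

Let ε > 0. For n ≥ 1, |(4n + 3)/(5n + 2) − (4/5)| = |7|/(5(5n + 2)) = 7/(5(5n + 2)).
Since 5n + 2 ≥ 5n for n ≥ 1, this is ≤ 7/(5·5n) = (7/25)/n.
So |(4n + 3)/(5n + 2) − (4/5)| < ε whenever n > (7/25)/ε.
Take N_0 = (7/25)/ε. If n > N_0 then |(4n + 3)/(5n + 2) − (4/5)| ≤ (7/25)/n < ε.

N_0 = (7/25)/ε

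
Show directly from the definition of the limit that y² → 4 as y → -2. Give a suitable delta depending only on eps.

Fix eps > 0. We seek delta > 0 with 0 < |y + 2| < delta ⇒ |y² − 4| < eps.
Factor: y² − 4 = (y + 2)(y - 2), so |y² − 4| = |y + 2|·|y - 2|.
Impose delta ≤ 1 so that |y| < 3; then |y - 2| ≤ 5.
Hence |y² − 4| ≤ 5|y + 2|, which is < eps once |y + 2| < eps/5.
Take delta = min(1, eps/5). If 0 < |y + 2| < delta then both bounds hold and |y² − 4| ≤ 5|y + 2| < 5·(eps/5) = eps.

delta = min(1, eps/5)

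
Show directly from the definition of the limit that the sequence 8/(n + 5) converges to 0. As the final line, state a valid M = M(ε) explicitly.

M = 8/ε

Let ε > 0 be given. For n ≥ 1, |8/(n + 5) − 0| = 8/(n + 5) ≤ 8/n.
We need 8/n < ε, i.e. n > 8/ε.
Take M = 8/ε. If n > M then |8/(n + 5)| ≤ 8/n < ε.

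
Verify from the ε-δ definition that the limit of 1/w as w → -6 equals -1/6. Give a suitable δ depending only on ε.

Fix ε > 0. We seek δ > 0 such that 0 < |w + 6| < δ implies |1/w + 1/6| < ε.
|1/w + 1/6| = |-6 − w|/(6·|w|) = |w + 6|/(6|w|).
Restrict δ ≤ 3. Then |w + 6| < 3 gives |w| > 3, so 6|w| > 18.
Then |1/w + 1/6| < |w + 6|/18, which is < ε when |w + 6| < 18ε.
Take δ = min(3, 18ε). Then 0 < |w + 6| < δ gives both |w + 6| < 3 and |w + 6| < 18ε, so |1/w + 1/6| < ε.

δ = min(3, 18ε)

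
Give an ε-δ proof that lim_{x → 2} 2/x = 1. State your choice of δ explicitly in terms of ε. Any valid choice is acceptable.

Suppose ε > 0. We seek δ > 0 such that 0 < |x − 2| < δ implies |2/x − 1| < ε.
|2/x − 1| = 2·|2 − x|/(2·|x|) = 2|x − 2|/(2|x|).
Restrict δ ≤ 1. Then |x − 2| < 1 gives |x| > 1, so 2|x| > 2.
Then |2/x − 1| < 2|x − 2|/2, which is < ε when |x − 2| < ε.
Take δ = min(1, ε). Then 0 < |x − 2| < δ gives both |x − 2| < 1 and |x − 2| < ε, so |2/x − 1| < ε.

δ = min(1, ε)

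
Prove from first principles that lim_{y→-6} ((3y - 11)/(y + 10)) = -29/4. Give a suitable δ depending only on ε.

δ = min(2, (8/41)ε)

Let ε > 0. We want δ > 0 with 0 < |y + 6| < δ ⇒ |(3y - 11)/(y + 10) + 29/4| < ε.
Combining over a common denominator, (3y - 11)/(y + 10) + 29/4 = [(3y - 11)·4 − (-29)·(y + 10)] / [4·(y + 10)] = 41(y + 6) / (4(y + 10)).
So |(3y - 11)/(y + 10) + 29/4| = 41|y + 6| / (4·|y + 10|).
Restrict δ ≤ 2. Then |y + 6| < 2 gives |y + 10| = |(y + 6) + 4| ≥ 4 − 2 = 2.
Hence |(3y - 11)/(y + 10) + 29/4| < 41|y + 6|/(4·2) = (41/8)|y + 6|, which is < ε once |y + 6| < (8/41)ε.
Take δ = min(2, (8/41)ε). Then 0 < |y + 6| < δ forces both bounds, so |(3y - 11)/(y + 10) + 29/4| < ε.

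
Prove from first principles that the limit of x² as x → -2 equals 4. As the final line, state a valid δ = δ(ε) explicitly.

δ = min(2, ε/6)

Suppose ε > 0. We seek δ > 0 with 0 < |x + 2| < δ ⇒ |x² − 4| < ε.
Factor: x² − 4 = (x + 2)(x - 2), so |x² − 4| = |x + 2|·|x - 2|.
Impose δ ≤ 2 so that |x| < 4; then |x - 2| ≤ 6.
Hence |x² − 4| ≤ 6|x + 2|, which is < ε once |x + 2| < ε/6.
Take δ = min(2, ε/6). If 0 < |x + 2| < δ then both bounds hold and |x² − 4| ≤ 6|x + 2| < 6·(ε/6) = ε.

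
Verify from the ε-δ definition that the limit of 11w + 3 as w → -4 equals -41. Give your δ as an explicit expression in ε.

Suppose ε > 0. We need δ > 0 so that 0 < |w + 4| < δ implies |(11w + 3) + 41| < ε.
|(11w + 3) + 41| = |11w + 44| = 11|w + 4|.
So 11|w + 4| < ε exactly when |w + 4| < ε/11.
Take δ = ε/11. If 0 < |w + 4| < δ then |(11w + 3) + 41| = 11|w + 4| < 11·(ε/11) = ε.

δ = ε/11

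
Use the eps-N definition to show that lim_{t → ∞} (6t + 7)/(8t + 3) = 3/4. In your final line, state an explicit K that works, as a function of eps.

K = (19/32)/eps

Let eps > 0 be given. We seek K > 0 such that t > K implies |(6t + 7)/(8t + 3) − (3/4)| < eps.
(6t + 7)/(8t + 3) − (3/4) = (8(6t + 7) − 6(8t + 3)) / (8(8t + 3)) = 38/(8(8t + 3)).
For t > 0 we have 8t + 3 > 8t, so |(6t + 7)/(8t + 3) − (3/4)| = 38/(8(8t + 3)) < 38/(8·8t) = (19/32)/t.
Thus |(6t + 7)/(8t + 3) − (3/4)| < eps whenever t > (19/32)/eps.
Take K = (19/32)/eps. If t > K then |(6t + 7)/(8t + 3) − (3/4)| < (19/32)/t < eps.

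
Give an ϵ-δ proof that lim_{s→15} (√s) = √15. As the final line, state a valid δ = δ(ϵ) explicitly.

δ = min(15, √15·ϵ)

Suppose ϵ > 0. We want δ > 0 such that 0 < |s − 15| < δ implies |√s − √15| < ϵ.
Multiplying by the conjugate, |√s − √15| = |s − 15|/(√s + √15).
Restrict δ ≤ 15 so that |s − 15| < 15 forces s > 0, and then √s + √15 > √15.
Hence |√s − √15| < |s − 15|/√15, which is < ϵ once |s − 15| < √15·ϵ.
Take δ = min(15, √15·ϵ). If 0 < |s − 15| < δ then s > 0 and |√s − √15| < |s − 15|/√15 < ϵ.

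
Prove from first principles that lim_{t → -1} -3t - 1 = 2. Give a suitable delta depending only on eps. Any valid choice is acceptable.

Suppose eps > 0. We need delta > 0 so that 0 < |t + 1| < delta implies |(-3t - 1) − 2| < eps.
Since (-3t - 1) − 2 = -3(t + 1), we have |(-3t - 1) − 2| = 3|t + 1|.
So 3|t + 1| < eps exactly when |t + 1| < eps/3.
Choosing delta = eps/3 gives |(-3t - 1) − 2| = 3|t + 1| < eps whenever |t + 1| < delta.

delta = eps/3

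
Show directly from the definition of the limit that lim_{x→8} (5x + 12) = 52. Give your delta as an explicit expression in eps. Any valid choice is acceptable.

Let eps > 0 be given. We need delta > 0 so that 0 < |x − 8| < delta implies |(5x + 12) − 52| < eps.
Since (5x + 12) − 52 = 5(x − 8), we have |(5x + 12) − 52| = 5|x − 8|.
Thus it suffices that |x − 8| < eps/5.
Choosing delta = eps/5 gives |(5x + 12) − 52| = 5|x − 8| < eps whenever |x − 8| < delta.

delta = eps/5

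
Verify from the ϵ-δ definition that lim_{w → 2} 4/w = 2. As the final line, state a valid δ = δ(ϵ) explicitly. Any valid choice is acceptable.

δ = min(1, (1/2)ϵ)

Fix ϵ > 0. We seek δ > 0 such that 0 < |w − 2| < δ implies |4/w − 2| < ϵ.
|4/w − 2| = 4·|2 − w|/(2·|w|) = 4|w − 2|/(2|w|).
Require δ ≤ 1 so that |w| > 2 − 1 = 1, hence 2|w| > 2.
Then |4/w − 2| < 4|w − 2|/2, which is < ϵ when |w − 2| < (1/2)ϵ.
Take δ = min(1, (1/2)ϵ). Then 0 < |w − 2| < δ gives both |w − 2| < 1 and |w − 2| < (1/2)ϵ, so |4/w − 2| < ϵ.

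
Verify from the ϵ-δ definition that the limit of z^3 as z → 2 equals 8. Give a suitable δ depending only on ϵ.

Let ϵ > 0. We seek δ > 0 with 0 < |z − 2| < δ ⇒ |z^3 − 8| < ϵ.
Factor: z^3 − 8 = (z − 2)(z^2 + 2z + 4), so |z^3 − 8| = |z − 2|·|z^2 + 2z + 4|.
Restrict δ ≤ 2. Then |z − 2| < 2 gives |z| < 4, so by the triangle inequality |z^2 + 2z + 4| ≤ 4^2 + 2·4 + 4 = 28.
Hence |z^3 − 8| ≤ 28|z − 2|, which is < ϵ once |z − 2| < ϵ/28.
Take δ = min(2, ϵ/28). If 0 < |z − 2| < δ then both bounds hold and |z^3 − 8| ≤ 28|z − 2| < 28·(ϵ/28) = ϵ.

δ = min(2, ϵ/28)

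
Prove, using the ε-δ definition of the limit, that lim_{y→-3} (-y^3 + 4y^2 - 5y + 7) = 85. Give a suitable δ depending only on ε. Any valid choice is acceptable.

δ = min(1, ε/70)

Suppose ε > 0. We want δ > 0 such that 0 < |y + 3| < δ implies |(-y^3 + 4y^2 - 5y + 7) − 85| < ε.
(-y^3 + 4y^2 - 5y + 7) − 85 = -y^3 + 4y^2 - 5y - 78 = (y + 3)(-y^2 + 7y - 26).
So |(-y^3 + 4y^2 - 5y + 7) − 85| = |y + 3|·|-y^2 + 7y - 26|.
Assume first that |y + 3| < 1, so |y| < 4. Then |-y^2 + 7y - 26| ≤ 4^2 + 7·4 + 26 = 70.
Hence |(-y^3 + 4y^2 - 5y + 7) − 85| ≤ 70|y + 3| < ε provided |y + 3| < ε/70.
Take δ = min(1, ε/70). Then 0 < |y + 3| < δ gives both |y + 3| < 1 and |y + 3| < ε/70, so |(-y^3 + 4y^2 - 5y + 7) − 85| < ε.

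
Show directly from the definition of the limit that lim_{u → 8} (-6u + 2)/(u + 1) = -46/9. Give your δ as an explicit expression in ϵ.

Let ϵ > 0 be given. We want δ > 0 with 0 < |u − 8| < δ ⇒ |(-6u + 2)/(u + 1) + 46/9| < ϵ.
Combining over a common denominator, (-6u + 2)/(u + 1) + 46/9 = [(-6u + 2)·9 − (-46)·(u + 1)] / [9·(u + 1)] = -8(u − 8) / (9(u + 1)).
So |(-6u + 2)/(u + 1) + 46/9| = 8|u − 8| / (9·|u + 1|).
Restrict δ ≤ 9/2. Then |u − 8| < 9/2 gives |u + 1| = |(u − 8) + 9| ≥ 9 − 9/2 = 9/2.
Hence |(-6u + 2)/(u + 1) + 46/9| < 8|u − 8|/(9·(9/2)) = (16/81)|u − 8|, which is < ϵ once |u − 8| < (81/16)ϵ.
Take δ = min(9/2, (81/16)ϵ). Then 0 < |u − 8| < δ forces both bounds, so |(-6u + 2)/(u + 1) + 46/9| < ϵ.

δ = min(9/2, (81/16)ϵ)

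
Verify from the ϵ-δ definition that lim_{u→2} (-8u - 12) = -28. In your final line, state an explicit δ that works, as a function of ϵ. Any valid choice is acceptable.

δ = ϵ/8

Suppose ϵ > 0. We need δ > 0 so that 0 < |u − 2| < δ implies |(-8u - 12) + 28| < ϵ.
|(-8u - 12) + 28| = |-8u + 16| = 8|u − 2|.
Thus it suffices that |u − 2| < ϵ/8.
Choosing δ = ϵ/8 gives |(-8u - 12) + 28| = 8|u − 2| < ϵ whenever |u − 2| < δ.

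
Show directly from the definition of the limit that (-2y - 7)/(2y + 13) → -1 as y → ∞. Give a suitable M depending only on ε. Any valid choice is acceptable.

Suppose ε > 0. We seek M > 0 such that y > M implies |(-2y - 7)/(2y + 13) + 1| < ε.
(-2y - 7)/(2y + 13) + 1 = (2(-2y - 7) − (-2)(2y + 13)) / (2(2y + 13)) = 12/(2(2y + 13)).
For y > 0 we have 2y + 13 > 2y, so |(-2y - 7)/(2y + 13) + 1| = 12/(2(2y + 13)) < 12/(2·2y) = 3/y.
Thus |(-2y - 7)/(2y + 13) + 1| < ε whenever y > 3/ε.
Take M = 3/ε. If y > M then |(-2y - 7)/(2y + 13) + 1| < 3/y < ε.

M = 3/ε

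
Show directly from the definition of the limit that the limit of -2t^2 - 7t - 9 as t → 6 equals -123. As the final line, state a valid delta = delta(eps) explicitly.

delta = min(2, eps/35)

Let eps > 0 be given. We want delta > 0 such that 0 < |t − 6| < delta implies |(-2t^2 - 7t - 9) + 123| < eps.
(-2t^2 - 7t - 9) + 123 = -2t^2 - 7t + 114 = (t − 6)(-2t - 19).
So |(-2t^2 - 7t - 9) + 123| = |t − 6|·|-2t - 19|.
Require delta ≤ 2. Then |t − 6| < 2 gives |t| < 8, and by the triangle inequality |-2t - 19| ≤ 2·8 + 19 = 35.
Hence |(-2t^2 - 7t - 9) + 123| ≤ 35|t − 6| < eps provided |t − 6| < eps/35.
Choosing delta = min(2, eps/35) ensures both conditions, hence |(-2t^2 - 7t - 9) + 123| < eps.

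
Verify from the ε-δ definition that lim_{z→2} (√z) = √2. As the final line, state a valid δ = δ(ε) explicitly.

Let ε > 0. We want δ > 0 such that 0 < |z − 2| < δ implies |√z − √2| < ε.
Multiplying by the conjugate, |√z − √2| = |z − 2|/(√z + √2).
Restrict δ ≤ 2 so that |z − 2| < 2 forces z > 0, and then √z + √2 > √2.
Hence |√z − √2| < |z − 2|/√2, which is < ε once |z − 2| < √2·ε.
Take δ = min(2, √2·ε). If 0 < |z − 2| < δ then z > 0 and |√z − √2| < |z − 2|/√2 < ε.

δ = min(2, √2·ε)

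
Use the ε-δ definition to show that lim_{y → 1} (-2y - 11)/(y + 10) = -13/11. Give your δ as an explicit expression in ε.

δ = min(11/2, (121/18)ε)

Let ε > 0 be given. We want δ > 0 with 0 < |y − 1| < δ ⇒ |(-2y - 11)/(y + 10) + 13/11| < ε.
Combining over a common denominator, (-2y - 11)/(y + 10) + 13/11 = [(-2y - 11)·11 − (-13)·(y + 10)] / [11·(y + 10)] = -9(y − 1) / (11(y + 10)).
So |(-2y - 11)/(y + 10) + 13/11| = 9|y − 1| / (11·|y + 10|).
Restrict δ ≤ 11/2. Then |y − 1| < 11/2 gives |y + 10| = |(y − 1) + 11| ≥ 11 − 11/2 = 11/2.
Hence |(-2y - 11)/(y + 10) + 13/11| < 9|y − 1|/(11·(11/2)) = (18/121)|y − 1|, which is < ε once |y − 1| < (121/18)ε.
Take δ = min(11/2, (121/18)ε). Then 0 < |y − 1| < δ forces both bounds, so |(-2y - 11)/(y + 10) + 13/11| < ε.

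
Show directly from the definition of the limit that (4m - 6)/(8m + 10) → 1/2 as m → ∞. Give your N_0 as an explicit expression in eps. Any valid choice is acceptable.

Suppose eps > 0. For m ≥ 1, |(4m - 6)/(8m + 10) − (1/2)| = |-88|/(8(8m + 10)) = 88/(8(8m + 10)).
Since 8m + 10 ≥ 8m for m ≥ 1, this is ≤ 88/(8·8m) = (11/8)/m.
So |(4m - 6)/(8m + 10) − (1/2)| < eps whenever m > (11/8)/eps.
Take N_0 = (11/8)/eps. If m > N_0 then |(4m - 6)/(8m + 10) − (1/2)| ≤ (11/8)/m < eps.

N_0 = (11/8)/eps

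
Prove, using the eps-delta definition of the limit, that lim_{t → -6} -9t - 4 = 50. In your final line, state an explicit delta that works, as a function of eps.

Let eps > 0 be given. We need delta > 0 so that 0 < |t + 6| < delta implies |(-9t - 4) − 50| < eps.
|(-9t - 4) − 50| = |-9t - 54| = 9|t + 6|.
Thus it suffices that |t + 6| < eps/9.
Choosing delta = eps/9 gives |(-9t - 4) − 50| = 9|t + 6| < eps whenever |t + 6| < delta.

delta = eps/9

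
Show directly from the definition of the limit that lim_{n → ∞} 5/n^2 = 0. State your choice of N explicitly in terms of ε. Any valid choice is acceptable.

Suppose ε > 0. For n ≥ 1, |5/n^2 − 0| = 5/n^2.
5/n^2 < ε ⇔ n^2 > 5/ε ⇔ n > (5/ε)^{1/2}.
Take N = (5/ε)^{1/2}. Then n > N implies 5/n^2 < ε.

N = (5/ε)^{1/2}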